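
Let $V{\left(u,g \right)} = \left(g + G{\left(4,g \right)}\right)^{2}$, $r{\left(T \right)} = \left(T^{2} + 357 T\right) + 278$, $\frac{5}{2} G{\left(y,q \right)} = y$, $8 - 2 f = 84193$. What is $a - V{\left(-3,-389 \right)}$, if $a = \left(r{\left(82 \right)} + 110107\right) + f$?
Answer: $- \frac{2289413}{50} \approx -45788.0$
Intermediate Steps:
$f = - \frac{84185}{2}$ ($f = 4 - \frac{84193}{2} = - \frac{84185}{2} \approx -42093.0$)
$G{\left(y,q \right)} = \frac{2 y}{5}$
$r{\left(T \right)} = 278 + T^{2} + 357 T$
$a = \frac{208581}{2}$ ($a = \left(\left(278 + 82^{2} + 357 \cdot 82\right) + 110107\right) - \frac{84185}{2} = \left(\left(278 + 6724 + 29274\right) + 110107\right) - \frac{84185}{2} = \left(36276 + 110107\right) - \frac{84185}{2} = 146383 - \frac{84185}{2} = \frac{208581}{2} \approx 1.0429 \cdot 10^{5}$)
$V{\left(u,g \right)} = \left(\frac{8}{5} + g\right)^{2}$ ($V{\left(u,g \right)} = \left(g + \frac{2}{5} \cdot 4\right)^{2} = \left(g + \frac{8}{5}\right)^{2} = \left(\frac{8}{5} + g\right)^{2}$)
$a - V{\left(-3,-389 \right)} = \frac{208581}{2} - \frac{\left(8 + 5 \left(-389\right)\right)^{2}}{25} = \frac{208581}{2} - \frac{\left(8 - 1945\right)^{2}}{25} = \frac{208581}{2} - \frac{\left(-1937\right)^{2}}{25} = \frac{208581}{2} - \frac{1}{25} \cdot 3751969 = \frac{208581}{2} - \frac{3751969}{25} = - \frac{2289413}{50}$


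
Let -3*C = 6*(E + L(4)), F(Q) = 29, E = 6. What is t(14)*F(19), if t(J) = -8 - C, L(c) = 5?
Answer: 406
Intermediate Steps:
C = -22 (C = -2*(6 + 5) = -2*11 = -1/3*66 = -22)
t(J) = 14 (t(J) = -8 - 1*(-22) = -8 + 22 = 14)
t(14)*F(19) = 14*29 = 406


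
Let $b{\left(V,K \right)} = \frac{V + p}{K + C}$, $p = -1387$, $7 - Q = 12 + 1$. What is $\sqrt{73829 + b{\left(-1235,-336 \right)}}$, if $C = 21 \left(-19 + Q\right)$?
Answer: $\frac{\sqrt{6081471739}}{287} \approx 271.72$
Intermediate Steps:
$Q = -6$ ($Q = 7 - \left(12 + 1\right) = 7 - 13 = -6$)
$C = -525$ ($C = 21 \left(-19 - 6\right) = 21 \left(-25\right) = -525$)
$b{\left(V,K \right)} = \frac{-1387 + V}{-525 + K}$ ($b{\left(V,K \right)} = \frac{V - 1387}{K - 525} = \frac{-1387 + V}{-525 + K}$)
$\sqrt{73829 + b{\left(-1235,-336 \right)}} = \sqrt{73829 + \frac{-1387 - 1235}{-525 - 336}} = \sqrt{73829 + \frac{1}{-861} \left(-2622\right)} = \sqrt{73829 - - \frac{874}{287}} = \sqrt{73829 + \frac{874}{287}} = \sqrt{\frac{21189797}{287}} = \frac{\sqrt{6081471739}}{287}$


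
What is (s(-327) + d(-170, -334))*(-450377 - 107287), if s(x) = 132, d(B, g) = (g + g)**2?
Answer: -248916672384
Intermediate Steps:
d(B, g) = 4*g**2 (d(B, g) = (2*g)**2 = 4*g**2)
(s(-327) + d(-170, -334))*(-450377 - 107287) = (132 + 4*(-334)**2)*(-450377 - 107287) = (132 + 4*111556)*(-557664) = (132 + 446224)*(-557664) = 446356*(-557664) = -248916672384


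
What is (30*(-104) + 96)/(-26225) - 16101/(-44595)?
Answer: 12380089/25988975 ≈ 0.47636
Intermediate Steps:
(30*(-104) + 96)/(-26225) - 16101/(-44595) = (-3120 + 96)*(-1/26225) - 16101*(-1/44595) = -3024*(-1/26225) + 1789/4955 = 3024/26225 + 1789/4955 = 12380089/25988975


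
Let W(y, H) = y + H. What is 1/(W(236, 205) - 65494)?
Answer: -1/65053 ≈ -1.5372e-5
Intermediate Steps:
W(y, H) = H + y
1/(W(236, 205) - 65494) = 1/((205 + 236) - 65494) = 1/(441 - 65494) = 1/(-65053) = -1/65053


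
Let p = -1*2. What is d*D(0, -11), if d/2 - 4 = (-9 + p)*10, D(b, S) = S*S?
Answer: -25652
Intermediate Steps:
D(b, S) = S²
p = -2
d = -212 (d = 8 + 2*((-9 - 2)*10) = 8 + 2*(-11*10) = 8 + 2*(-110) = 8 - 220 = -212)
d*D(0, -11) = -212*(-11)² = -212*121 = -25652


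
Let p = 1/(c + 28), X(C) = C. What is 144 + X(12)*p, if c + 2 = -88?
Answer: 4458/31 ≈ 143.81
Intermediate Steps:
c = -90 (c = -2 - 88 = -90)
p = -1/62 (p = 1/(-90 + 28) = 1/(-62) = -1/62 ≈ -0.016129)
144 + X(12)*p = 144 + 12*(-1/62) = 144 - 6/31 = 4458/31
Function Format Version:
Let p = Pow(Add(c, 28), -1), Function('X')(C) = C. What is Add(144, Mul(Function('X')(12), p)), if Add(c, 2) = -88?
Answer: Rational(4458, 31) ≈ 143.81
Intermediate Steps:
c = -90 (c = Add(-2, -88) = -90)
p = Rational(-1, 62) (p = Pow(Add(-90, 28), -1) = Pow(-62, -1) = Rational(-1, 62) ≈ -0.016129)
Add(144, Mul(Function('X')(12), p)) = Add(144, Mul(12, Rational(-1, 62))) = Add(144, Rational(-6, 31)) = Rational(4458, 31)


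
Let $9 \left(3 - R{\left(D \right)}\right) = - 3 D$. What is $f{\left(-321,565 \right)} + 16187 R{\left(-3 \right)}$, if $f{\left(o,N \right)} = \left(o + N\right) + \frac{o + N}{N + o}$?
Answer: $32619$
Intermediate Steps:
$f{\left(o,N \right)} = 1 + N + o$ ($f{\left(o,N \right)} = \left(N + o\right) + \frac{N + o}{N + o} = \left(N + o\right) + 1 = 1 + N + o$)
$R{\left(D \right)} = 3 + \frac{D}{3}$ ($R{\left(D \right)} = 3 - \frac{\left(-3\right) D}{9} = 3 + \frac{D}{3}$)
$f{\left(-321,565 \right)} + 16187 R{\left(-3 \right)} = \left(1 + 565 - 321\right) + 16187 \left(3 + \frac{1}{3} \left(-3\right)\right) = 245 + 16187 \left(3 - 1\right) = 245 + 16187 \cdot 2 = 245 + 32374 = 32619$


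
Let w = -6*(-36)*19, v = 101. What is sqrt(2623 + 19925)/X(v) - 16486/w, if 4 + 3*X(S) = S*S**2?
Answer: -8243/2052 + 6*sqrt(5637)/1030297 ≈ -4.0166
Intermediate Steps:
X(S) = -4/3 + S**3/3 (X(S) = -4/3 + (S*S**2)/3 = -4/3 + S**3/3)
w = 4104 (w = 216*19 = 4104)
sqrt(2623 + 19925)/X(v) - 16486/w = sqrt(2623 + 19925)/(-4/3 + (1/3)*101**3) - 16486/4104 = sqrt(22548)/(-4/3 + (1/3)*1030301) - 16486*1/4104 = (2*sqrt(5637))/(-4/3 + 1030301/3) - 8243/2052 = (2*sqrt(5637))/(1030297/3) - 8243/2052 = (2*sqrt(5637))*(3/1030297) - 8243/2052 = 6*sqrt(5637)/1030297 - 8243/2052 = -8243/2052 + 6*sqrt(5637)/1030297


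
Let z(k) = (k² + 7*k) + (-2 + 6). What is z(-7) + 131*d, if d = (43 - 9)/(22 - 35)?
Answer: -4402/13 ≈ -338.62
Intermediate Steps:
z(k) = 4 + k² + 7*k (z(k) = (k² + 7*k) + 4 = 4 + k² + 7*k)
d = -34/13 (d = 34/(-13) = 34*(-1/13) = -34/13 ≈ -2.6154)
z(-7) + 131*d = (4 + (-7)² + 7*(-7)) + 131*(-34/13) = (4 + 49 - 49) - 4454/13 = 4 - 4454/13 = -4402/13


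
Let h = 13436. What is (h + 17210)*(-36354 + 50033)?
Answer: 419206634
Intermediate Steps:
(h + 17210)*(-36354 + 50033) = (13436 + 17210)*(-36354 + 50033) = 30646*13679 = 419206634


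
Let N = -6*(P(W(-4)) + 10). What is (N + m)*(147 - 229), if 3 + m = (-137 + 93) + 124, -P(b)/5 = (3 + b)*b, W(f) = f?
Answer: -11234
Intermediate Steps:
P(b) = -5*b*(3 + b) (P(b) = -5*(3 + b)*b = -5*b*(3 + b))
N = 60 (N = -6*(-5*(-4)*(3 - 4) + 10) = -6*(-5*(-4)*(-1) + 10) = -6*(-20 + 10) = -6*(-10) = 60)
m = 77 (m = -3 + ((-137 + 93) + 124) = -3 + (-44 + 124) = -3 + 80 = 77)
(N + m)*(147 - 229) = (60 + 77)*(147 - 229) = 137*(-82) = -11234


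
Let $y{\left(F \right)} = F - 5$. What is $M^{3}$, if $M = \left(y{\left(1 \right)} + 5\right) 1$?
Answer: $1$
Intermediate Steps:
$y{\left(F \right)} = -5 + F$
$M = 1$ ($M = \left(\left(-5 + 1\right) + 5\right) 1 = \left(-4 + 5\right) 1 = 1 \cdot 1 = 1$)
$M^{3} = 1^{3} = 1$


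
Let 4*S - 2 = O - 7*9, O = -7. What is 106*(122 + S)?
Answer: 11130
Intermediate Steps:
S = -17 (S = ½ + (-7 - 7*9)/4 = ½ + (-7 - 63)/4 = ½ + (¼)*(-70) = ½ - 35/2 = -17)
106*(122 + S) = 106*(122 - 17) = 106*105 = 11130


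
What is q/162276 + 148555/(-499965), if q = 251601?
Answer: 6778985519/5408821356 ≈ 1.2533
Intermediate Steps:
q/162276 + 148555/(-499965) = 251601/162276 + 148555/(-499965) = 251601*(1/162276) + 148555*(-1/499965) = 83867/54092 - 29711/99993 = 6778985519/5408821356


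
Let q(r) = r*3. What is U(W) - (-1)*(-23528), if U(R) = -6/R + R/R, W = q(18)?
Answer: -211744/9 ≈ -23527.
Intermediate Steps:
q(r) = 3*r
W = 54 (W = 3*18 = 54)
U(R) = 1 - 6/R (U(R) = -6/R + 1 = 1 - 6/R)
U(W) - (-1)*(-23528) = (-6 + 54)/54 - (-1)*(-23528) = (1/54)*48 - 1*23528 = 8/9 - 23528 = -211744/9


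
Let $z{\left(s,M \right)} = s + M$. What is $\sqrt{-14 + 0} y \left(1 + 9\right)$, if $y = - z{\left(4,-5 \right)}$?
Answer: $10 i \sqrt{14} \approx 37.417 i$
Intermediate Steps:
$z{\left(s,M \right)} = M + s$
$y = 1$ ($y = - (-5 + 4) = \left(-1\right) \left(-1\right) = 1$)
$\sqrt{-14 + 0} y \left(1 + 9\right) = \sqrt{-14 + 0} \cdot 1 \left(1 + 9\right) = \sqrt{-14} \cdot 1 \cdot 10 = i \sqrt{14} \cdot 1 \cdot 10 = i \sqrt{14} \cdot 10 = 10 i \sqrt{14}$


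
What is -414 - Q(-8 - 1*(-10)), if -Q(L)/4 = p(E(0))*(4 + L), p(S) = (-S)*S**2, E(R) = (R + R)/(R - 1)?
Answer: -414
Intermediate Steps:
E(R) = 2*R/(-1 + R) (E(R) = (2*R)/(-1 + R) = 2*R/(-1 + R))
p(S) = -S**3
Q(L) = 0 (Q(L) = -4*(-(2*0/(-1 + 0))**3)*(4 + L) = -4*(-(2*0/(-1))**3)*(4 + L) = -4*(-(2*0*(-1))**3)*(4 + L) = -4*(-1*0**3)*(4 + L) = -4*(-1*0)*(4 + L) = -0*(4 + L) = -4*0 = 0)
-414 - Q(-8 - 1*(-10)) = -414 - 1*0 = -414 + 0 = -414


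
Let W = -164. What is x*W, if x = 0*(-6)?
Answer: 0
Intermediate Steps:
x = 0
x*W = 0*(-164) = 0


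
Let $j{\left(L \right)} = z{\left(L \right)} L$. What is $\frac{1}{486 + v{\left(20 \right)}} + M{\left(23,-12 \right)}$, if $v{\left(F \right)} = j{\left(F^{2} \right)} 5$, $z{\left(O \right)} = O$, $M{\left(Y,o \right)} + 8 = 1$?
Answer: $- \frac{5603401}{800486} \approx -7.0$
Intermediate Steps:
$M{\left(Y,o \right)} = -7$ ($M{\left(Y,o \right)} = -8 + 1 = -7$)
$j{\left(L \right)} = L^{2}$ ($j{\left(L \right)} = L L = L^{2}$)
$v{\left(F \right)} = 5 F^{4}$ ($v{\left(F \right)} = \left(F^{2}\right)^{2} \cdot 5 = F^{4} \cdot 5 = 5 F^{4}$)
$\frac{1}{486 + v{\left(20 \right)}} + M{\left(23,-12 \right)} = \frac{1}{486 + 5 \cdot 20^{4}} - 7 = \frac{1}{486 + 5 \cdot 160000} - 7 = \frac{1}{486 + 800000} - 7 = \frac{1}{800486} - 7 = - \frac{5603401}{800486}$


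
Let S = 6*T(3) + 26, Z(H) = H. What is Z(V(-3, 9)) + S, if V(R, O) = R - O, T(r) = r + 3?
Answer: 50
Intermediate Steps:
T(r) = 3 + r
S = 62 (S = 6*(3 + 3) + 26 = 6*6 + 26 = 36 + 26 = 62)
Z(V(-3, 9)) + S = (-3 - 1*9) + 62 = (-3 - 9) + 62 = -12 + 62 = 50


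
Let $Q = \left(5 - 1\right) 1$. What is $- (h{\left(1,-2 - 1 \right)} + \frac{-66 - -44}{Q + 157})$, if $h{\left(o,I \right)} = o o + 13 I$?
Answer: $\frac{6140}{161} \approx 38.137$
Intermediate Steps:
$Q = 4$ ($Q = 4 \cdot 1 = 4$)
$h{\left(o,I \right)} = o^{2} + 13 I$
$- (h{\left(1,-2 - 1 \right)} + \frac{-66 - -44}{Q + 157}) = - (\left(1^{2} + 13 \left(-2 - 1\right)\right) + \frac{-66 - -44}{4 + 157}) = - (\left(1 + 13 \left(-3\right)\right) + \frac{-66 + 44}{161}) = - (\left(1 - 39\right) + \frac{1}{161} \left(-22\right)) = - (-38 - \frac{22}{161}) = \left(-1\right) \left(- \frac{6140}{161}\right) = \frac{6140}{161}$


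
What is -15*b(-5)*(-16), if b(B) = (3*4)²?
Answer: 34560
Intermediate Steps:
b(B) = 144 (b(B) = 12² = 144)
-15*b(-5)*(-16) = -15*144*(-16) = -2160*(-16) = 34560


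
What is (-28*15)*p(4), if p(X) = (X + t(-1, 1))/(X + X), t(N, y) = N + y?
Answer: -210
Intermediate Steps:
p(X) = 1/2 (p(X) = (X + (-1 + 1))/(X + X) = (X + 0)/((2*X)) = X*(1/(2*X)) = 1/2)
(-28*15)*p(4) = -28*15*(1/2) = -420*1/2 = -210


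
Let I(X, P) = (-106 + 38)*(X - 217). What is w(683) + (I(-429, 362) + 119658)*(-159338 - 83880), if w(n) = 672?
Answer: -39787059076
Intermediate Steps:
I(X, P) = 14756 - 68*X (I(X, P) = -68*(-217 + X) = 14756 - 68*X)
w(683) + (I(-429, 362) + 119658)*(-159338 - 83880) = 672 + ((14756 - 68*(-429)) + 119658)*(-159338 - 83880) = 672 + ((14756 + 29172) + 119658)*(-243218) = 672 + (43928 + 119658)*(-243218) = 672 + 163586*(-243218) = 672 - 39787059748 = -39787059076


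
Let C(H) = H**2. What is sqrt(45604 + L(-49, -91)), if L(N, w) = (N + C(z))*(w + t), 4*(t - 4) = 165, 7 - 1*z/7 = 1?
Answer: I*sqrt(131429)/2 ≈ 181.27*I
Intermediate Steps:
z = 42 (z = 49 - 7*1 = 49 - 7 = 42)
t = 181/4 (t = 4 + (1/4)*165 = 4 + 165/4 = 181/4 ≈ 45.250)
L(N, w) = (1764 + N)*(181/4 + w) (L(N, w) = (N + 42**2)*(w + 181/4) = (N + 1764)*(181/4 + w) = (1764 + N)*(181/4 + w))
sqrt(45604 + L(-49, -91)) = sqrt(45604 + (79821 + 1764*(-91) + (181/4)*(-49) - 49*(-91))) = sqrt(45604 + (79821 - 160524 - 8869/4 + 4459)) = sqrt(45604 - 313845/4) = sqrt(-131429/4) = I*sqrt(131429)/2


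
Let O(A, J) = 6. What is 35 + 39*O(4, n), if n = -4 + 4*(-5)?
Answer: 269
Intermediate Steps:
n = -24 (n = -4 - 20 = -24)
35 + 39*O(4, n) = 35 + 39*6 = 35 + 234 = 269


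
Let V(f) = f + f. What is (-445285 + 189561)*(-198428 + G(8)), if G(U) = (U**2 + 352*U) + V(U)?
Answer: 50002225168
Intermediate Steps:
V(f) = 2*f
G(U) = U**2 + 354*U (G(U) = (U**2 + 352*U) + 2*U = U**2 + 354*U)
(-445285 + 189561)*(-198428 + G(8)) = (-445285 + 189561)*(-198428 + 8*(354 + 8)) = -255724*(-198428 + 8*362) = -255724*(-198428 + 2896) = -255724*(-195532) = 50002225168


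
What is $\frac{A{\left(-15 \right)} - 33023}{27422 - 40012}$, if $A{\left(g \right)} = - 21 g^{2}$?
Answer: $\frac{18874}{6295} \approx 2.9983$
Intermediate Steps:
$\frac{A{\left(-15 \right)} - 33023}{27422 - 40012} = \frac{- 21 \left(-15\right)^{2} - 33023}{27422 - 40012} = \frac{\left(-21\right) 225 - 33023}{-12590} = \left(-4725 - 33023\right) \left(- \frac{1}{12590}\right) = \left(-37748\right) \left(- \frac{1}{12590}\right) = \frac{18874}{6295}$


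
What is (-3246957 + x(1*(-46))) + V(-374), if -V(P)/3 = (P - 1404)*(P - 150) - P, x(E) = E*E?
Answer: -6040979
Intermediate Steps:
x(E) = E²
V(P) = 3*P - 3*(-1404 + P)*(-150 + P) (V(P) = -3*((P - 1404)*(P - 150) - P) = -3*((-1404 + P)*(-150 + P) - P) = -3*(-P + (-1404 + P)*(-150 + P)) = 3*P - 3*(-1404 + P)*(-150 + P))
(-3246957 + x(1*(-46))) + V(-374) = (-3246957 + (1*(-46))²) + (-631800 - 3*(-374)² + 4665*(-374)) = (-3246957 + (-46)²) + (-631800 - 3*139876 - 1744710) = (-3246957 + 2116) + (-631800 - 419628 - 1744710) = -3244841 - 2796138 = -6040979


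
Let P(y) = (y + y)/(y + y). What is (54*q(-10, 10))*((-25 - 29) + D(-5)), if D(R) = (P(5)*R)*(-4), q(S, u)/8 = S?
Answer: 146880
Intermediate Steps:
P(y) = 1 (P(y) = (2*y)/((2*y)) = (2*y)*(1/(2*y)) = 1)
q(S, u) = 8*S
D(R) = -4*R (D(R) = (1*R)*(-4) = R*(-4) = -4*R)
(54*q(-10, 10))*((-25 - 29) + D(-5)) = (54*(8*(-10)))*((-25 - 29) - 4*(-5)) = (54*(-80))*(-54 + 20) = -4320*(-34) = 146880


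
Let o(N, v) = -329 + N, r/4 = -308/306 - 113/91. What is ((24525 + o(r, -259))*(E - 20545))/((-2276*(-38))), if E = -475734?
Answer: -157072161706/1131741 ≈ -1.3879e+5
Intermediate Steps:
r = -125212/13923 (r = 4*(-308/306 - 113/91) = 4*(-308*1/306 - 113*1/91) = 4*(-154/153 - 113/91) = 4*(-31303/13923) = -125212/13923 ≈ -8.9932)
((24525 + o(r, -259))*(E - 20545))/((-2276*(-38))) = ((24525 + (-329 - 125212/13923))*(-475734 - 20545))/((-2276*(-38))) = ((24525 - 4705879/13923)*(-496279))/86488 = ((336755696/13923)*(-496279))*(1/86488) = -23874968579312/1989*1/86488 = -157072161706/1131741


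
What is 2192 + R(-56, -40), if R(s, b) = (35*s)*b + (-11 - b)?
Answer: 80621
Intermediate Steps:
R(s, b) = -11 - b + 35*b*s (R(s, b) = 35*b*s + (-11 - b) = -11 - b + 35*b*s)
2192 + R(-56, -40) = 2192 + (-11 - 1*(-40) + 35*(-40)*(-56)) = 2192 + (-11 + 40 + 78400) = 2192 + 78429 = 80621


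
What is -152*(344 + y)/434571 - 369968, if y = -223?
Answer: -160777382120/434571 ≈ -3.6997e+5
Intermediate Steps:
-152*(344 + y)/434571 - 369968 = -152*(344 - 223)/434571 - 369968 = -152*121*(1/434571) - 369968 = -18392*1/434571 - 369968 = -18392/434571 - 369968 = -160777382120/434571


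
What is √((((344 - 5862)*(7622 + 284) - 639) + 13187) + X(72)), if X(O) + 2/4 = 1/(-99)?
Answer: I*√189977184782/66 ≈ 6604.0*I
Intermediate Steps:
X(O) = -101/198 (X(O) = -½ + 1/(-99) = -½ - 1/99 = -101/198)
√((((344 - 5862)*(7622 + 284) - 639) + 13187) + X(72)) = √((((344 - 5862)*(7622 + 284) - 639) + 13187) - 101/198) = √(((-5518*7906 - 639) + 13187) - 101/198) = √(((-43625308 - 639) + 13187) - 101/198) = √((-43625947 + 13187) - 101/198) = √(-43612760 - 101/198) = √(-8635326581/198) = I*√189977184782/66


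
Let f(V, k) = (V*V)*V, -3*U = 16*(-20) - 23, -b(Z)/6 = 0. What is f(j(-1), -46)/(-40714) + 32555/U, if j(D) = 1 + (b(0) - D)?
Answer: 1988165033/6982451 ≈ 284.74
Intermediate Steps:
b(Z) = 0 (b(Z) = -6*0 = 0)
U = 343/3 (U = -(16*(-20) - 23)/3 = -(-320 - 23)/3 = -1/3*(-343) = 343/3 ≈ 114.33)
j(D) = 1 - D (j(D) = 1 + (0 - D) = 1 - D)
f(V, k) = V**3 (f(V, k) = V**2*V = V**3)
f(j(-1), -46)/(-40714) + 32555/U = (1 - 1*(-1))**3/(-40714) + 32555/(343/3) = (1 + 1)**3*(-1/40714) + 32555*(3/343) = 2**3*(-1/40714) + 97665/343 = 8*(-1/40714) + 97665/343 = -4/20357 + 97665/343 = 1988165033/6982451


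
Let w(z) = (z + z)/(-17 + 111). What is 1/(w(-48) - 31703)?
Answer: -47/1490089 ≈ -3.1542e-5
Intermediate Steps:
w(z) = z/47 (w(z) = (2*z)/94 = (2*z)*(1/94) = z/47)
1/(w(-48) - 31703) = 1/((1/47)*(-48) - 31703) = 1/(-48/47 - 31703) = 1/(-1490089/47) = -47/1490089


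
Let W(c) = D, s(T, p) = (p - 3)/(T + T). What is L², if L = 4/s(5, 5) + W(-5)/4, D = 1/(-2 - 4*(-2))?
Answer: 231361/576 ≈ 401.67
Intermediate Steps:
s(T, p) = (-3 + p)/(2*T) (s(T, p) = (-3 + p)/((2*T)) = (-3 + p)*(1/(2*T)) = (-3 + p)/(2*T))
D = ⅙ (D = 1/(-2 + 8) = 1/6 = ⅙ ≈ 0.16667)
W(c) = ⅙
L = 481/24 (L = 4/(((½)*(-3 + 5)/5)) + (⅙)/4 = 4/(((½)*(⅕)*2)) + (⅙)*(¼) = 4/(⅕) + 1/24 = 4*5 + 1/24 = 20 + 1/24 = 481/24 ≈ 20.042)
L² = (481/24)² = 231361/576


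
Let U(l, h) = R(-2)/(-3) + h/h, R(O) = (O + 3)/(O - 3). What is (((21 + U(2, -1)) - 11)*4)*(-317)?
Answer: -210488/15 ≈ -14033.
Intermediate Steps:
R(O) = (3 + O)/(-3 + O)
U(l, h) = 16/15 (U(l, h) = ((3 - 2)/(-3 - 2))/(-3) + h/h = (1/(-5))*(-⅓) + 1 = -⅕*1*(-⅓) + 1 = -⅕*(-⅓) + 1 = 1/15 + 1 = 16/15)
(((21 + U(2, -1)) - 11)*4)*(-317) = (((21 + 16/15) - 11)*4)*(-317) = ((331/15 - 11)*4)*(-317) = ((166/15)*4)*(-317) = (664/15)*(-317) = -210488/15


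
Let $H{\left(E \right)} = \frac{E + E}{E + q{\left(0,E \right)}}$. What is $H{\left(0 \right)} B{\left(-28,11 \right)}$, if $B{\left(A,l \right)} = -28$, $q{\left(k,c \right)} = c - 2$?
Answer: $0$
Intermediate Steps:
$q{\left(k,c \right)} = -2 + c$
$H{\left(E \right)} = \frac{2 E}{-2 + 2 E}$ ($H{\left(E \right)} = \frac{E + E}{E + \left(-2 + E\right)} = \frac{2 E}{-2 + 2 E}$)
$H{\left(0 \right)} B{\left(-28,11 \right)} = \frac{0}{-1 + 0} \left(-28\right) = \frac{0}{-1} \left(-28\right) = 0 \left(-1\right) \left(-28\right) = 0 \left(-28\right) = 0$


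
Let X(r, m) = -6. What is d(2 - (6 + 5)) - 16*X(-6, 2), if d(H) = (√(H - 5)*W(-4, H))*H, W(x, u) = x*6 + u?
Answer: 96 + 297*I*√14 ≈ 96.0 + 1111.3*I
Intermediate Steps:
W(x, u) = u + 6*x (W(x, u) = 6*x + u = u + 6*x)
d(H) = H*√(-5 + H)*(-24 + H) (d(H) = (√(H - 5)*(H + 6*(-4)))*H = (√(-5 + H)*(H - 24))*H = (√(-5 + H)*(-24 + H))*H = H*√(-5 + H)*(-24 + H))
d(2 - (6 + 5)) - 16*X(-6, 2) = (2 - (6 + 5))*√(-5 + (2 - (6 + 5)))*(-24 + (2 - (6 + 5))) - 16*(-6) = (2 - 1*11)*√(-5 + (2 - 1*11))*(-24 + (2 - 1*11)) + 96 = (2 - 11)*√(-5 + (2 - 11))*(-24 + (2 - 11)) + 96 = -9*√(-5 - 9)*(-24 - 9) + 96 = -9*√(-14)*(-33) + 96 = -9*I*√14*(-33) + 96 = 297*I*√14 + 96 = 96 + 297*I*√14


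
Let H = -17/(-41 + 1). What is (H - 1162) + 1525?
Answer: 14537/40 ≈ 363.42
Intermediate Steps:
H = 17/40 (H = -17/(-40) = -17*(-1/40) = 17/40 ≈ 0.42500)
(H - 1162) + 1525 = (17/40 - 1162) + 1525 = -46463/40 + 1525 = 14537/40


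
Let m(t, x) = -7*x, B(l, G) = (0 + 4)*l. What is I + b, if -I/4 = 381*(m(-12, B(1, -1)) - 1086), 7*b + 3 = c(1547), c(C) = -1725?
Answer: 11882424/7 ≈ 1.6975e+6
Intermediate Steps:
B(l, G) = 4*l
b = -1728/7 (b = -3/7 + (⅐)*(-1725) = -3/7 - 1725/7 = -1728/7 ≈ -246.86)
I = 1697736 (I = -1524*(-28 - 1086) = -1524*(-1114) = -4*(-424434) = 1697736)
I + b = 1697736 - 1728/7 = 11882424/7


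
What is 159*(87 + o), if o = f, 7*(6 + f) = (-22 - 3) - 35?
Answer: 80613/7 ≈ 11516.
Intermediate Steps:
f = -102/7 (f = -6 + ((-22 - 3) - 35)/7 = -6 + (-25 - 35)/7 = -6 + (⅐)*(-60) = -6 - 60/7 = -102/7 ≈ -14.571)
o = -102/7 ≈ -14.571
159*(87 + o) = 159*(87 - 102/7) = 159*(507/7) = 80613/7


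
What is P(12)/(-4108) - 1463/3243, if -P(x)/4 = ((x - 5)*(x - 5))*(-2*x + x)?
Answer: -3409385/3330561 ≈ -1.0237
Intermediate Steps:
P(x) = 4*x*(-5 + x)² (P(x) = -4*(x - 5)*(x - 5)*(-2*x + x) = -4*(-5 + x)*(-5 + x)*(-x) = -4*(-5 + x)²*(-x) = -(-4)*x*(-5 + x)² = 4*x*(-5 + x)²)
P(12)/(-4108) - 1463/3243 = (4*12*(-5 + 12)²)/(-4108) - 1463/3243 = (4*12*7²)*(-1/4108) - 1463*1/3243 = (4*12*49)*(-1/4108) - 1463/3243 = 2352*(-1/4108) - 1463/3243 = -588/1027 - 1463/3243 = -3409385/3330561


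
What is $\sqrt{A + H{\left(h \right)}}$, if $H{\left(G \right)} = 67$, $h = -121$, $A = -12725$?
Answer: $i \sqrt{12658} \approx 112.51 i$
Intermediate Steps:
$\sqrt{A + H{\left(h \right)}} = \sqrt{-12725 + 67} = \sqrt{-12658} = i \sqrt{12658}$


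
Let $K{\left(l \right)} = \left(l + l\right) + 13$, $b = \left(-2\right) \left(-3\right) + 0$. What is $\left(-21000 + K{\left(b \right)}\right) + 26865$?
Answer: $5890$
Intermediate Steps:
$b = 6$ ($b = 6 + 0 = 6$)
$K{\left(l \right)} = 13 + 2 l$ ($K{\left(l \right)} = 2 l + 13 = 13 + 2 l$)
$\left(-21000 + K{\left(b \right)}\right) + 26865 = \left(-21000 + \left(13 + 2 \cdot 6\right)\right) + 26865 = \left(-21000 + \left(13 + 12\right)\right) + 26865 = \left(-21000 + 25\right) + 26865 = -20975 + 26865 = 5890$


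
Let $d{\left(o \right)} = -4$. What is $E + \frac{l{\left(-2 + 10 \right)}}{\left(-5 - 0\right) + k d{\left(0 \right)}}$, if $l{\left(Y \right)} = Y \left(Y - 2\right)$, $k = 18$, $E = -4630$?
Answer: $- \frac{356558}{77} \approx -4630.6$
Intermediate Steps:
$l{\left(Y \right)} = Y \left(-2 + Y\right)$
$E + \frac{l{\left(-2 + 10 \right)}}{\left(-5 - 0\right) + k d{\left(0 \right)}} = -4630 + \frac{\left(-2 + 10\right) \left(-2 + \left(-2 + 10\right)\right)}{\left(-5 - 0\right) + 18 \left(-4\right)} = -4630 + \frac{8 \left(-2 + 8\right)}{\left(-5 + 0\right) - 72} = -4630 + \frac{8 \cdot 6}{-5 - 72} = -4630 + \frac{48}{-77} = -4630 + 48 \left(- \frac{1}{77}\right) = -4630 - \frac{48}{77} = - \frac{356558}{77}$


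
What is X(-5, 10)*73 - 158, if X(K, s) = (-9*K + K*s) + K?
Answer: -888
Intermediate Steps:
X(K, s) = -8*K + K*s
X(-5, 10)*73 - 158 = -5*(-8 + 10)*73 - 158 = -5*2*73 - 158 = -10*73 - 158 = -730 - 158 = -888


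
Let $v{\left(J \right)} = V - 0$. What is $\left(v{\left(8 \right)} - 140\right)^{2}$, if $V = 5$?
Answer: $18225$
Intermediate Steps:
$v{\left(J \right)} = 5$ ($v{\left(J \right)} = 5 - 0 = 5 + 0 = 5$)
$\left(v{\left(8 \right)} - 140\right)^{2} = \left(5 - 140\right)^{2} = \left(-135\right)^{2} = 18225$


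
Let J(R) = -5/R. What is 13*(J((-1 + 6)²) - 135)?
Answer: -8788/5 ≈ -1757.6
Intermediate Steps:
13*(J((-1 + 6)²) - 135) = 13*(-5/(-1 + 6)² - 135) = 13*(-5/(5²) - 135) = 13*(-5/25 - 135) = 13*(-5*1/25 - 135) = 13*(-⅕ - 135) = 13*(-676/5) = -8788/5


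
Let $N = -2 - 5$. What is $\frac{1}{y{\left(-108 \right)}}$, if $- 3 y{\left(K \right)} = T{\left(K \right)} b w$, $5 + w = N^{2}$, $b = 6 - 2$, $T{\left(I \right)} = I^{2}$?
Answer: $- \frac{1}{684288} \approx -1.4614 \cdot 10^{-6}$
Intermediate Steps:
$b = 4$ ($b = 6 - 2 = 4$)
$N = -7$
$w = 44$ ($w = -5 + \left(-7\right)^{2} = -5 + 49 = 44$)
$y{\left(K \right)} = - \frac{176 K^{2}}{3}$ ($y{\left(K \right)} = - \frac{K^{2} \cdot 4 \cdot 44}{3} = - \frac{4 K^{2} \cdot 44}{3} = - \frac{176 K^{2}}{3}$)
$\frac{1}{y{\left(-108 \right)}} = \frac{1}{\left(- \frac{176}{3}\right) \left(-108\right)^{2}} = \frac{1}{\left(- \frac{176}{3}\right) 11664} = \frac{1}{-684288} = - \frac{1}{684288}$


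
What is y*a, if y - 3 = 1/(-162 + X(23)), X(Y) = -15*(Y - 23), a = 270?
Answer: 2425/3 ≈ 808.33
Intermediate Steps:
X(Y) = 345 - 15*Y (X(Y) = -15*(-23 + Y) = 345 - 15*Y)
y = 485/162 (y = 3 + 1/(-162 + (345 - 15*23)) = 3 + 1/(-162 + (345 - 345)) = 3 + 1/(-162 + 0) = 3 + 1/(-162) = 3 - 1/162 = 485/162 ≈ 2.9938)
y*a = (485/162)*270 = 2425/3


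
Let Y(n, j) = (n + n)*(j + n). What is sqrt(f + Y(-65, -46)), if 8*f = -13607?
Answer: sqrt(203666)/4 ≈ 112.82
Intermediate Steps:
Y(n, j) = 2*n*(j + n) (Y(n, j) = (2*n)*(j + n) = 2*n*(j + n))
f = -13607/8 (f = (1/8)*(-13607) = -13607/8 ≈ -1700.9)
sqrt(f + Y(-65, -46)) = sqrt(-13607/8 + 2*(-65)*(-46 - 65)) = sqrt(-13607/8 + 2*(-65)*(-111)) = sqrt(-13607/8 + 14430) = sqrt(101833/8) = sqrt(203666)/4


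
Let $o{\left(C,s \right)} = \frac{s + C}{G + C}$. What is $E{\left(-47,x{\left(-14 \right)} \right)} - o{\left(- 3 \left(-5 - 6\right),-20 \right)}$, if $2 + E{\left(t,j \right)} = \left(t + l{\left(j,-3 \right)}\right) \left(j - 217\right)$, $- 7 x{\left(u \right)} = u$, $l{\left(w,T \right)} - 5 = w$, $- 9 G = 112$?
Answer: $\frac{1590513}{185} \approx 8597.4$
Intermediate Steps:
$G = - \frac{112}{9}$ ($G = \left(- \frac{1}{9}\right) 112 = - \frac{112}{9} \approx -12.444$)
$l{\left(w,T \right)} = 5 + w$
$o{\left(C,s \right)} = \frac{C + s}{- \frac{112}{9} + C}$ ($o{\left(C,s \right)} = \frac{s + C}{- \frac{112}{9} + C} = \frac{C + s}{- \frac{112}{9} + C}$)
$x{\left(u \right)} = - \frac{u}{7}$
$E{\left(t,j \right)} = -2 + \left(-217 + j\right) \left(5 + j + t\right)$ ($E{\left(t,j \right)} = -2 + \left(t + \left(5 + j\right)\right) \left(j - 217\right) = -2 + \left(5 + j + t\right) \left(-217 + j\right) = -2 + \left(-217 + j\right) \left(5 + j + t\right)$)
$E{\left(-47,x{\left(-14 \right)} \right)} - o{\left(- 3 \left(-5 - 6\right),-20 \right)} = \left(-1087 + \left(\left(- \frac{1}{7}\right) \left(-14\right)\right)^{2} - -10199 - 212 \left(\left(- \frac{1}{7}\right) \left(-14\right)\right) + \left(- \frac{1}{7}\right) \left(-14\right) \left(-47\right)\right) - \frac{9 \left(- 3 \left(-5 - 6\right) - 20\right)}{-112 + 9 \left(- 3 \left(-5 - 6\right)\right)} = \left(-1087 + 2^{2} + 10199 - 424 + 2 \left(-47\right)\right) - \frac{9 \left(\left(-3\right) \left(-11\right) - 20\right)}{-112 + 9 \left(\left(-3\right) \left(-11\right)\right)} = \left(-1087 + 4 + 10199 - 424 - 94\right) - \frac{9 \left(33 - 20\right)}{-112 + 9 \cdot 33} = 8598 - 9 \frac{1}{-112 + 297} \cdot 13 = 8598 - 9 \cdot \frac{1}{185} \cdot 13 = 8598 - \frac{117}{185} = \frac{1590513}{185}$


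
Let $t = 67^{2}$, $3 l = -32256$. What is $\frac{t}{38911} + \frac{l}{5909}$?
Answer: $- \frac{391845571}{229925099} \approx -1.7042$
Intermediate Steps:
$l = -10752$ ($l = \frac{1}{3} \left(-32256\right) = -10752$)
$t = 4489$
$\frac{t}{38911} + \frac{l}{5909} = \frac{4489}{38911} - \frac{10752}{5909} = - \frac{391845571}{229925099}$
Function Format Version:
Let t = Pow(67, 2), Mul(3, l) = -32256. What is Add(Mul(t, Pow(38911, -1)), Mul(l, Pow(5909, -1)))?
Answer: Rational(-391845571, 229925099) ≈ -1.7042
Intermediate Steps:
l = -10752 (l = Mul(Rational(1, 3), -32256) = -10752)
t = 4489
Add(Mul(t, Pow(38911, -1)), Mul(l, Pow(5909, -1))) = Add(Mul(4489, Pow(38911, -1)), Mul(-10752, Pow(5909, -1))) = Add(Mul(4489, Rational(1, 38911)), Mul(-10752, Rational(1, 5909))) = Add(Rational(4489, 38911), Rational(-10752, 5909)) = Rational(-391845571, 229925099)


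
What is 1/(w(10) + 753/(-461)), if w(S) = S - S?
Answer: -461/753 ≈ -0.61222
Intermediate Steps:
w(S) = 0
1/(w(10) + 753/(-461)) = 1/(0 + 753/(-461)) = 1/(0 + 753*(-1/461)) = 1/(0 - 753/461) = 1/(-753/461) = -461/753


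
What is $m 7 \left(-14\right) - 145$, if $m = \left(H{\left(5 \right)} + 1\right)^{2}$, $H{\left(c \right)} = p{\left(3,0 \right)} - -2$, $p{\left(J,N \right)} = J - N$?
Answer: $-3673$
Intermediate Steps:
$H{\left(c \right)} = 5$ ($H{\left(c \right)} = \left(3 - 0\right) - -2 = \left(3 + 0\right) + 2 = 3 + 2 = 5$)
$m = 36$ ($m = \left(5 + 1\right)^{2} = 6^{2} = 36$)
$m 7 \left(-14\right) - 145 = 36 \cdot 7 \left(-14\right) - 145 = 36 \left(-98\right) - 145 = -3528 - 145 = -3673$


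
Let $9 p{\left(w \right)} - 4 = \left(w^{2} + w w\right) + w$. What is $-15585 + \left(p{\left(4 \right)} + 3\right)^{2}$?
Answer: $- \frac{1257896}{81} \approx -15530.0$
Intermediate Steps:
$p{\left(w \right)} = \frac{4}{9} + \frac{w}{9} + \frac{2 w^{2}}{9}$ ($p{\left(w \right)} = \frac{4}{9} + \frac{\left(w^{2} + w w\right) + w}{9} = \frac{4}{9} + \frac{\left(w^{2} + w^{2}\right) + w}{9} = \frac{4}{9} + \frac{2 w^{2} + w}{9} = \frac{4}{9} + \frac{w + 2 w^{2}}{9} = \frac{4}{9} + \left(\frac{w}{9} + \frac{2 w^{2}}{9}\right) = \frac{4}{9} + \frac{w}{9} + \frac{2 w^{2}}{9}$)
$-15585 + \left(p{\left(4 \right)} + 3\right)^{2} = -15585 + \left(\left(\frac{4}{9} + \frac{1}{9} \cdot 4 + \frac{2 \cdot 4^{2}}{9}\right) + 3\right)^{2} = -15585 + \left(\left(\frac{4}{9} + \frac{4}{9} + \frac{2}{9} \cdot 16\right) + 3\right)^{2} = -15585 + \left(\left(\frac{4}{9} + \frac{4}{9} + \frac{32}{9}\right) + 3\right)^{2} = -15585 + \left(\frac{40}{9} + 3\right)^{2} = -15585 + \left(\frac{67}{9}\right)^{2} = -15585 + \frac{4489}{81} = - \frac{1257896}{81}$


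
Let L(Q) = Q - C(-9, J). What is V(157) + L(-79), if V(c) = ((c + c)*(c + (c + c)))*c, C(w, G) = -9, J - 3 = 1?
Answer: 23219288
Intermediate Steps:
J = 4 (J = 3 + 1 = 4)
L(Q) = 9 + Q (L(Q) = Q - 1*(-9) = Q + 9 = 9 + Q)
V(c) = 6*c**3 (V(c) = ((2*c)*(c + 2*c))*c = ((2*c)*(3*c))*c = (6*c**2)*c = 6*c**3)
V(157) + L(-79) = 6*157**3 + (9 - 79) = 6*3869893 - 70 = 23219358 - 70 = 23219288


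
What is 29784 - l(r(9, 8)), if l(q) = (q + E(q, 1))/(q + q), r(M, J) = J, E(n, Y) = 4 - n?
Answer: 119135/4 ≈ 29784.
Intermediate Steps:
l(q) = 2/q (l(q) = (q + (4 - q))/(q + q) = 4/((2*q)) = 4*(1/(2*q)) = 2/q)
29784 - l(r(9, 8)) = 29784 - 2/8 = 29784 - 1*¼ = 29784 - ¼ = 119135/4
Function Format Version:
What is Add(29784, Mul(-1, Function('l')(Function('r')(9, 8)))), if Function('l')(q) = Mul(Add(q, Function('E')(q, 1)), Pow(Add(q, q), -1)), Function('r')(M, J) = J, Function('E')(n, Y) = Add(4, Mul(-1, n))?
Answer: Rational(119135, 4) ≈ 29784.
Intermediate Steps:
Function('l')(q) = Mul(2, Pow(q, -1)) (Function('l')(q) = Mul(Add(q, Add(4, Mul(-1, q))), Pow(Add(q, q), -1)) = Mul(4, Pow(Mul(2, q), -1)) = Mul(4, Mul(Rational(1, 2), Pow(q, -1))) = Mul(2, Pow(q, -1)))
Add(29784, Mul(-1, Function('l')(Function('r')(9, 8)))) = Add(29784, Mul(-1, Mul(2, Pow(8, -1)))) = Add(29784, Mul(-1, Mul(2, Rational(1, 8)))) = Add(29784, Mul(-1, Rational(1, 4))) = Add(29784, Rational(-1, 4)) = Rational(119135, 4)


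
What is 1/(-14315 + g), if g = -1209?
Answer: -1/15524 ≈ -6.4416e-5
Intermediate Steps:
1/(-14315 + g) = 1/(-14315 - 1209) = 1/(-15524) = -1/15524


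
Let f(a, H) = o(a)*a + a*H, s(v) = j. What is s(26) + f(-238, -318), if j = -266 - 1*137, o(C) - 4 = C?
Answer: 130973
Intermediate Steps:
o(C) = 4 + C
j = -403 (j = -266 - 137 = -403)
s(v) = -403
f(a, H) = H*a + a*(4 + a) (f(a, H) = (4 + a)*a + a*H = a*(4 + a) + H*a = H*a + a*(4 + a))
s(26) + f(-238, -318) = -403 - 238*(4 - 318 - 238) = -403 - 238*(-552) = -403 + 131376 = 130973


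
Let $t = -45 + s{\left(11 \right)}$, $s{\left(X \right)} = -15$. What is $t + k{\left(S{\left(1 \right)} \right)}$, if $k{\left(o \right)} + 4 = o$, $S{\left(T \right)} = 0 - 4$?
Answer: $-68$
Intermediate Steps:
$S{\left(T \right)} = -4$
$k{\left(o \right)} = -4 + o$
$t = -60$ ($t = -45 - 15 = -60$)
$t + k{\left(S{\left(1 \right)} \right)} = -60 - 8 = -68$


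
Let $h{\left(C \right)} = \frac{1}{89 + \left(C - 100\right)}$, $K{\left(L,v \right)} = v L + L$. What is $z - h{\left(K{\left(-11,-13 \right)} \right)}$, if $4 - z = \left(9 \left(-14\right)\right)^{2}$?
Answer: $- \frac{1920513}{121} \approx -15872.0$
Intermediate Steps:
$z = -15872$ ($z = 4 - \left(9 \left(-14\right)\right)^{2} = 4 - \left(-126\right)^{2} = 4 - 15876 = -15872$)
$K{\left(L,v \right)} = L + L v$ ($K{\left(L,v \right)} = L v + L = L + L v$)
$h{\left(C \right)} = \frac{1}{-11 + C}$ ($h{\left(C \right)} = \frac{1}{89 + \left(C - 100\right)} = \frac{1}{89 + \left(-100 + C\right)} = \frac{1}{-11 + C}$)
$z - h{\left(K{\left(-11,-13 \right)} \right)} = -15872 - \frac{1}{-11 - 11 \left(1 - 13\right)} = -15872 - \frac{1}{-11 - -132} = -15872 - \frac{1}{-11 + 132} = -15872 - \frac{1}{121} = - \frac{1920513}{121}$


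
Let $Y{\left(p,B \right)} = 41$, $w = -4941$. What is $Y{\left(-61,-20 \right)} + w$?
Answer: $-4900$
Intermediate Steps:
$Y{\left(-61,-20 \right)} + w = 41 - 4941 = -4900$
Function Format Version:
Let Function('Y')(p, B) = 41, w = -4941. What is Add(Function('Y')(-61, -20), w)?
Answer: -4900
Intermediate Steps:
Add(Function('Y')(-61, -20), w) = Add(41, -4941) = -4900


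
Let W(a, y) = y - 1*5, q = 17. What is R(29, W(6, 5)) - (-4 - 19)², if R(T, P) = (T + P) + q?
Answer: -483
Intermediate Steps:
W(a, y) = -5 + y (W(a, y) = y - 5 = -5 + y)
R(T, P) = 17 + P + T (R(T, P) = (T + P) + 17 = (P + T) + 17 = 17 + P + T)
R(29, W(6, 5)) - (-4 - 19)² = (17 + (-5 + 5) + 29) - (-4 - 19)² = (17 + 0 + 29) - 1*(-23)² = 46 - 1*529 = 46 - 529 = -483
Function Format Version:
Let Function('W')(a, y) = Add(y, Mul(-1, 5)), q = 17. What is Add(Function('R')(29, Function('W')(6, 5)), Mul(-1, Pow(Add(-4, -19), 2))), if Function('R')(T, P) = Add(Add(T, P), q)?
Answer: -483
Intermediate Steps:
Function('W')(a, y) = Add(-5, y) (Function('W')(a, y) = Add(y, -5) = Add(-5, y))
Function('R')(T, P) = Add(17, P, T) (Function('R')(T, P) = Add(Add(T, P), 17) = Add(Add(P, T), 17) = Add(17, P, T))
Add(Function('R')(29, Function('W')(6, 5)), Mul(-1, Pow(Add(-4, -19), 2))) = Add(Add(17, Add(-5, 5), 29), Mul(-1, Pow(Add(-4, -19), 2))) = Add(Add(17, 0, 29), Mul(-1, Pow(-23, 2))) = Add(46, Mul(-1, 529)) = Add(46, -529) = -483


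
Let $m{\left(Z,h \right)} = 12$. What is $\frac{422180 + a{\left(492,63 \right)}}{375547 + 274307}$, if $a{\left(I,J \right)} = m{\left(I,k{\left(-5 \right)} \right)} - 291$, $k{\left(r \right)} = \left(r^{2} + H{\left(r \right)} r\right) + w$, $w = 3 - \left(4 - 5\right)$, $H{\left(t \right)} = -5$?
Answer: $\frac{421901}{649854} \approx 0.64922$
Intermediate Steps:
$w = 4$ ($w = 3 - \left(4 - 5\right) = 3 - -1 = 3 + 1 = 4$)
$k{\left(r \right)} = 4 + r^{2} - 5 r$ ($k{\left(r \right)} = \left(r^{2} - 5 r\right) + 4 = 4 + r^{2} - 5 r$)
$a{\left(I,J \right)} = -279$ ($a{\left(I,J \right)} = 12 - 291 = -279$)
$\frac{422180 + a{\left(492,63 \right)}}{375547 + 274307} = \frac{422180 - 279}{375547 + 274307} = \frac{421901}{649854}$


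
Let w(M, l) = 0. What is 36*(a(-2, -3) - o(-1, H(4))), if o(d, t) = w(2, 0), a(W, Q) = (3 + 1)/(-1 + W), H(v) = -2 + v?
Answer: -48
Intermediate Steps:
a(W, Q) = 4/(-1 + W)
o(d, t) = 0
36*(a(-2, -3) - o(-1, H(4))) = 36*(4/(-1 - 2) - 1*0) = 36*(4/(-3) + 0) = 36*(4*(-1/3) + 0) = 36*(-4/3 + 0) = 36*(-4/3) = -48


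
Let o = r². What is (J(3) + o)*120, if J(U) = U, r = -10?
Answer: 12360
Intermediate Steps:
o = 100 (o = (-10)² = 100)
(J(3) + o)*120 = (3 + 100)*120 = 103*120 = 12360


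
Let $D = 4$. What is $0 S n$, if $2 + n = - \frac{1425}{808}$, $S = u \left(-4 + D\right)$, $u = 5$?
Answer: $0$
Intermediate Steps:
$S = 0$ ($S = 5 \left(-4 + 4\right) = 5 \cdot 0 = 0$)
$n = - \frac{3041}{808}$ ($n = -2 - \frac{1425}{808} = - \frac{3041}{808} \approx -3.7636$)
$0 S n = 0 \cdot 0 \left(- \frac{3041}{808}\right) = 0 \left(- \frac{3041}{808}\right) = 0$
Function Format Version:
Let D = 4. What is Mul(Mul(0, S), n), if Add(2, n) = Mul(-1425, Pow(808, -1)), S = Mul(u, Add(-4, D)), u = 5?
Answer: 0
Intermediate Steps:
S = 0 (S = Mul(5, Add(-4, 4)) = Mul(5, 0) = 0)
n = Rational(-3041, 808) (n = Add(-2, Mul(-1425, Pow(808, -1))) = Add(-2, Mul(-1425, Rational(1, 808))) = Add(-2, Rational(-1425, 808)) = Rational(-3041, 808) ≈ -3.7636)
Mul(Mul(0, S), n) = Mul(Mul(0, 0), Rational(-3041, 808)) = Mul(0, Rational(-3041, 808)) = 0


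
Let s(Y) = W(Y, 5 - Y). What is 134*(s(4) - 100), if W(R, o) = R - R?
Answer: -13400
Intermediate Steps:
W(R, o) = 0
s(Y) = 0
134*(s(4) - 100) = 134*(0 - 100) = 134*(-100) = -13400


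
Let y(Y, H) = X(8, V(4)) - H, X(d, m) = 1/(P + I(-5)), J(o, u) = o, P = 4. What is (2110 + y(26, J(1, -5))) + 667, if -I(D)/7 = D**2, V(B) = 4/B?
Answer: 474695/171 ≈ 2776.0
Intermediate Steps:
I(D) = -7*D**2
X(d, m) = -1/171 (X(d, m) = 1/(4 - 7*(-5)**2) = 1/(4 - 7*25) = 1/(4 - 175) = 1/(-171) = -1/171)
y(Y, H) = -1/171 - H
(2110 + y(26, J(1, -5))) + 667 = (2110 + (-1/171 - 1*1)) + 667 = (2110 + (-1/171 - 1)) + 667 = (2110 - 172/171) + 667 = 360638/171 + 667 = 474695/171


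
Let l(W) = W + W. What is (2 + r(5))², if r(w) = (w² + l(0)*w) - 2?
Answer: 625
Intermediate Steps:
l(W) = 2*W
r(w) = -2 + w² (r(w) = (w² + (2*0)*w) - 2 = (w² + 0*w) - 2 = (w² + 0) - 2 = w² - 2 = -2 + w²)
(2 + r(5))² = (2 + (-2 + 5²))² = (2 + (-2 + 25))² = (2 + 23)² = 25² = 625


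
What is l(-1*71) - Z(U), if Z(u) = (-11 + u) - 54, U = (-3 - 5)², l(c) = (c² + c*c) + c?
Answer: 10012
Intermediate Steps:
l(c) = c + 2*c² (l(c) = (c² + c²) + c = 2*c² + c = c + 2*c²)
U = 64 (U = (-8)² = 64)
Z(u) = -65 + u
l(-1*71) - Z(U) = (-1*71)*(1 + 2*(-1*71)) - (-65 + 64) = -71*(1 + 2*(-71)) - 1*(-1) = -71*(1 - 142) + 1 = -71*(-141) + 1 = 10011 + 1 = 10012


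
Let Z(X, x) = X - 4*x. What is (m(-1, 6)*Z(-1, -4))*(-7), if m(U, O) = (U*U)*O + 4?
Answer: -1050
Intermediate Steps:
m(U, O) = 4 + O*U² (m(U, O) = U²*O + 4 = O*U² + 4 = 4 + O*U²)
(m(-1, 6)*Z(-1, -4))*(-7) = ((4 + 6*(-1)²)*(-1 - 4*(-4)))*(-7) = ((4 + 6*1)*(-1 + 16))*(-7) = ((4 + 6)*15)*(-7) = (10*15)*(-7) = 150*(-7) = -1050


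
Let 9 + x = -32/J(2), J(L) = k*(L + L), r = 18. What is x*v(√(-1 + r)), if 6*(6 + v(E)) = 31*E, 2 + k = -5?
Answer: 330/7 - 1705*√17/42 ≈ -120.24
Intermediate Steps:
k = -7 (k = -2 - 5 = -7)
v(E) = -6 + 31*E/6 (v(E) = -6 + (31*E)/6 = -6 + 31*E/6)
J(L) = -14*L (J(L) = -7*(L + L) = -14*L)
x = -55/7 (x = -9 - 32/((-14*2)) = -9 - 32/(-28) = -9 - 32*(-1/28) = -9 + 8/7 = -55/7 ≈ -7.8571)
x*v(√(-1 + r)) = -55*(-6 + 31*√(-1 + 18)/6)/7 = -55*(-6 + 31*√17/6)/7 = 330/7 - 1705*√17/42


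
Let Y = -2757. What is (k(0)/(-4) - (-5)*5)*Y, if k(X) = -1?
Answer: -278457/4 ≈ -69614.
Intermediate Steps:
(k(0)/(-4) - (-5)*5)*Y = (-1/(-4) - (-5)*5)*(-2757) = (-1*(-¼) - 1*(-25))*(-2757) = (¼ + 25)*(-2757) = (101/4)*(-2757) = -278457/4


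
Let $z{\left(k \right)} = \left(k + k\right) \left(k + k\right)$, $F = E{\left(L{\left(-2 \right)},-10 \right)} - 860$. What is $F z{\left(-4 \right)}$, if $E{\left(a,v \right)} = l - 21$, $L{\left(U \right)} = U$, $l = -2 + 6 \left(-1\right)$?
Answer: $-56896$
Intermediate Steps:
$l = -8$ ($l = -2 - 6 = -8$)
$E{\left(a,v \right)} = -29$ ($E{\left(a,v \right)} = -8 - 21 = -29$)
$F = -889$ ($F = -29 - 860 = -889$)
$z{\left(k \right)} = 4 k^{2}$ ($z{\left(k \right)} = 2 k 2 k = 4 k^{2}$)
$F z{\left(-4 \right)} = - 889 \cdot 4 \left(-4\right)^{2} = - 889 \cdot 4 \cdot 16 = \left(-889\right) 64 = -56896$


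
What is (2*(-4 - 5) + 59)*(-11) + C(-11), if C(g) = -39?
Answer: -490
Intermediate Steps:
(2*(-4 - 5) + 59)*(-11) + C(-11) = (2*(-4 - 5) + 59)*(-11) - 39 = (2*(-9) + 59)*(-11) - 39 = (-18 + 59)*(-11) - 39 = 41*(-11) - 39 = -451 - 39 = -490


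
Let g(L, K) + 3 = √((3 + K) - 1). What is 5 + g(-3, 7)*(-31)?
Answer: 5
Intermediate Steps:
g(L, K) = -3 + √(2 + K) (g(L, K) = -3 + √((3 + K) - 1) = -3 + √(2 + K))
5 + g(-3, 7)*(-31) = 5 + (-3 + √(2 + 7))*(-31) = 5 + (-3 + √9)*(-31) = 5 + (-3 + 3)*(-31) = 5 + 0*(-31) = 5 + 0 = 5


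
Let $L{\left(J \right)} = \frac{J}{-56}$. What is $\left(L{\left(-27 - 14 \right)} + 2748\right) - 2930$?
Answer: $- \frac{10151}{56} \approx -181.27$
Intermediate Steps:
$L{\left(J \right)} = - \frac{J}{56}$ ($L{\left(J \right)} = J \left(- \frac{1}{56}\right) = - \frac{J}{56}$)
$\left(L{\left(-27 - 14 \right)} + 2748\right) - 2930 = \left(- \frac{-27 - 14}{56} + 2748\right) - 2930 = \left(\left(- \frac{1}{56}\right) \left(-41\right) + 2748\right) - 2930 = \left(\frac{41}{56} + 2748\right) - 2930 = \frac{153929}{56} - 2930 = - \frac{10151}{56}$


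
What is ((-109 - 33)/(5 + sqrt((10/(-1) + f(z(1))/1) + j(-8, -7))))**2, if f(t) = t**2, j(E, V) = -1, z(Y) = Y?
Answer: 20164/(5 + I*sqrt(10))**2 ≈ 246.91 - 520.52*I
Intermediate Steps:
((-109 - 33)/(5 + sqrt((10/(-1) + f(z(1))/1) + j(-8, -7))))**2 = ((-109 - 33)/(5 + sqrt((10/(-1) + 1**2/1) - 1)))**2 = (-142/(5 + sqrt((10*(-1) + 1*1) - 1)))**2 = (-142/(5 + sqrt((-10 + 1) - 1)))**2 = (-142/(5 + sqrt(-9 - 1)))**2 = (-142/(5 + sqrt(-10)))**2 = (-142/(5 + I*sqrt(10)))**2 = 20164/(5 + I*sqrt(10))**2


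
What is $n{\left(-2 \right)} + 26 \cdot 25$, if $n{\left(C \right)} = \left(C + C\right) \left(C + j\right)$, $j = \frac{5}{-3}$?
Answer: $\frac{1994}{3} \approx 664.67$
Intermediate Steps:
$j = - \frac{5}{3}$ ($j = 5 \left(- \frac{1}{3}\right) = - \frac{5}{3} \approx -1.6667$)
$n{\left(C \right)} = 2 C \left(- \frac{5}{3} + C\right)$ ($n{\left(C \right)} = \left(C + C\right) \left(C - \frac{5}{3}\right) = 2 C \left(- \frac{5}{3} + C\right)$)
$n{\left(-2 \right)} + 26 \cdot 25 = \frac{2}{3} \left(-2\right) \left(-5 + 3 \left(-2\right)\right) + 26 \cdot 25 = \frac{2}{3} \left(-2\right) \left(-5 - 6\right) + 650 = \frac{2}{3} \left(-2\right) \left(-11\right) + 650 = \frac{44}{3} + 650 = \frac{1994}{3}$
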